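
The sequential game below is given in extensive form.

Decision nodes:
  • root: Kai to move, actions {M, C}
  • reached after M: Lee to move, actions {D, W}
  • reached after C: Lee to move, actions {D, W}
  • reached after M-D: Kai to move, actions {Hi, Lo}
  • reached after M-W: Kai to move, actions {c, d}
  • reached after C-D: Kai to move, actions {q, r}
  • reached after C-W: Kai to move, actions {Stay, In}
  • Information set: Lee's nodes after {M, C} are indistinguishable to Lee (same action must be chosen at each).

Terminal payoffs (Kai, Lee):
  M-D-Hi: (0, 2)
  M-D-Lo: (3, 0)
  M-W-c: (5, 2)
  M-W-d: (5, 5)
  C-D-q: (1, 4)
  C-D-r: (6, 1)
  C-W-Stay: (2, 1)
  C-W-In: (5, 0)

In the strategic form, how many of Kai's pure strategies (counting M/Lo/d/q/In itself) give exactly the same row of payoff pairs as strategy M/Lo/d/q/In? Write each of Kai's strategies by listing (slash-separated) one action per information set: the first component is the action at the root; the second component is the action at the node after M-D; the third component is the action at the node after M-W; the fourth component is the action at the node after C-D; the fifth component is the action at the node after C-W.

Row for M/Lo/d/q/In (columns D, W): (3,0) (5,5).
Under M/Lo/d/q/In, Kai's choice at the node after C-D and at the node after C-W can never be reached regardless of what Lee does, so varying those choices leaves every outcome unchanged.
Holding the reachable choices fixed and varying the unreachable ones freely already gives 2 × 2 = 4 equivalent strategies.
No other strategy reproduces this row, so those 4 are the full class: M/Lo/d/q/Stay, M/Lo/d/q/In, M/Lo/d/r/Stay, M/Lo/d/r/In.

4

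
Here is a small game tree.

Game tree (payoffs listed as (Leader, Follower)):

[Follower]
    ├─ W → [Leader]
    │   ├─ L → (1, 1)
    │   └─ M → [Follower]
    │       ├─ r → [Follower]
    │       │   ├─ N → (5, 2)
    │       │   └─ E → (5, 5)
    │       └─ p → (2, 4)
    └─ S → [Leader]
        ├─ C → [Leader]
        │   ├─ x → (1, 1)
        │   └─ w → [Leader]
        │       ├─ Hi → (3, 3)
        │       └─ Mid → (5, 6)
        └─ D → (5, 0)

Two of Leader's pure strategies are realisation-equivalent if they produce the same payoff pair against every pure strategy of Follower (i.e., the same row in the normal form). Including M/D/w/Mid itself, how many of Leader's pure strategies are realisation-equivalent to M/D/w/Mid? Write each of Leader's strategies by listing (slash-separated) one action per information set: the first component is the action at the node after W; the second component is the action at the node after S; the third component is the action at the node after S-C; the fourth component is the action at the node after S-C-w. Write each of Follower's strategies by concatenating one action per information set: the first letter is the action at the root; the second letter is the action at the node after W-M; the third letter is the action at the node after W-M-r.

Row for M/D/w/Mid (columns WrN, WrE, WpN, WpE, SrN, SrE, SpN, SpE): (5,2) (5,5) (2,4) (2,4) (5,0) (5,0) (5,0) (5,0).
Under M/D/w/Mid, Leader's choice at the node after S-C and at the node after S-C-w can never be reached regardless of what Follower does, so varying those choices leaves every outcome unchanged.
Holding the reachable choices fixed and varying the unreachable ones freely already gives 2 × 2 = 4 equivalent strategies.
No other strategy reproduces this row, so those 4 are the full class: M/D/x/Hi, M/D/x/Mid, M/D/w/Hi, M/D/w/Mid.

4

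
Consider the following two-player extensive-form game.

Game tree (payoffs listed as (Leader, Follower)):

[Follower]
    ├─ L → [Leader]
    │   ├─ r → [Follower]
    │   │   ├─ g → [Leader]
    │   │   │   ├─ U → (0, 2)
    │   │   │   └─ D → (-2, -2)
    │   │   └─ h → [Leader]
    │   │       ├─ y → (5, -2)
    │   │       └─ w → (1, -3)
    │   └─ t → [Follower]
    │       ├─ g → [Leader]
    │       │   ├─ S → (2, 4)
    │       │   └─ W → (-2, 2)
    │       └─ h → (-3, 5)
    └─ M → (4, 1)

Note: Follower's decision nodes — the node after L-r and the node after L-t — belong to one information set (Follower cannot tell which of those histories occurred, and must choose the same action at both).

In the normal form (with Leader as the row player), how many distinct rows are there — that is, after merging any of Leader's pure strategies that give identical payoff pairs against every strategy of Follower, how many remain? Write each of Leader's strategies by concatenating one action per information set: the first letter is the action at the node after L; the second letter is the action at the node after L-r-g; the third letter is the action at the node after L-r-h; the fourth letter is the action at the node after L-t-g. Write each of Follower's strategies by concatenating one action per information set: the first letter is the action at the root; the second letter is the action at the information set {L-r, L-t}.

6

Leader has 16 pure strategies: rUyS, rUyW, rUwS, rUwW, rDyS, rDyW, rDwS, rDwW, tUyS, tUyW, tUwS, tUwW, tDyS, tDyW, tDwS, tDwW. Columns: Lg, Lh, Mg, Mh.
{rUyS, rUyW} → row (0,2) (5,-2) (4,1) (4,1)
{rUwS, rUwW} → row (0,2) (1,-3) (4,1) (4,1)
{rDyS, rDyW} → row (-2,-2) (5,-2) (4,1) (4,1)
{rDwS, rDwW} → row (-2,-2) (1,-3) (4,1) (4,1)
{tUyS, tUwS, tDyS, tDwS} → row (2,4) (-3,5) (4,1) (4,1)
{tUyW, tUwW, tDyW, tDwW} → row (-2,2) (-3,5) (4,1) (4,1)
That's 6 distinct rows out of 16 strategies.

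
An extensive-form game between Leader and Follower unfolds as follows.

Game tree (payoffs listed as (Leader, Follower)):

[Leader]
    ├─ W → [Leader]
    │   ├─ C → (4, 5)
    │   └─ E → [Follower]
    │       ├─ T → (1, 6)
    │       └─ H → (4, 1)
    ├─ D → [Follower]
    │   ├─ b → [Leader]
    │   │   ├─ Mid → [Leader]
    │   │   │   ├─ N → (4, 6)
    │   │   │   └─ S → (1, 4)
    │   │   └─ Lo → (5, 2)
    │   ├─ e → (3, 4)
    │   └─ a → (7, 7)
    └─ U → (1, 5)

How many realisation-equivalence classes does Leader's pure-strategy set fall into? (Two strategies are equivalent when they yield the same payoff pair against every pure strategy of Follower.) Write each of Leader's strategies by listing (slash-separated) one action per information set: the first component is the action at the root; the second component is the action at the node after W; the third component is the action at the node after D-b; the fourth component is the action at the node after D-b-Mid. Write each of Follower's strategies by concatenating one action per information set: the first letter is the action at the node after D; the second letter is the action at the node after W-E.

Leader has 24 pure strategies: W/C/Mid/N, W/C/Mid/S, W/C/Lo/N, W/C/Lo/S, W/E/Mid/N, W/E/Mid/S, W/E/Lo/N, W/E/Lo/S, D/C/Mid/N, D/C/Mid/S, D/C/Lo/N, D/C/Lo/S, D/E/Mid/N, D/E/Mid/S, D/E/Lo/N, D/E/Lo/S, U/C/Mid/N, U/C/Mid/S, U/C/Lo/N, U/C/Lo/S, U/E/Mid/N, U/E/Mid/S, U/E/Lo/N, U/E/Lo/S. Columns: bT, bH, eT, eH, aT, aH.
{W/C/Mid/N, W/C/Mid/S, W/C/Lo/N, W/C/Lo/S} → row (4,5) (4,5) (4,5) (4,5) (4,5) (4,5)
{W/E/Mid/N, W/E/Mid/S, W/E/Lo/N, W/E/Lo/S} → row (1,6) (4,1) (1,6) (4,1) (1,6) (4,1)
{D/C/Mid/N, D/E/Mid/N} → row (4,6) (4,6) (3,4) (3,4) (7,7) (7,7)
{D/C/Mid/S, D/E/Mid/S} → row (1,4) (1,4) (3,4) (3,4) (7,7) (7,7)
{D/C/Lo/N, D/C/Lo/S, D/E/Lo/N, D/E/Lo/S} → row (5,2) (5,2) (3,4) (3,4) (7,7) (7,7)
{U/C/Mid/N, U/C/Mid/S, U/C/Lo/N, U/C/Lo/S, U/E/Mid/N, U/E/Mid/S, U/E/Lo/N, U/E/Lo/S} → row (1,5) (1,5) (1,5) (1,5) (1,5) (1,5)
That's 6 distinct rows out of 24 strategies.

6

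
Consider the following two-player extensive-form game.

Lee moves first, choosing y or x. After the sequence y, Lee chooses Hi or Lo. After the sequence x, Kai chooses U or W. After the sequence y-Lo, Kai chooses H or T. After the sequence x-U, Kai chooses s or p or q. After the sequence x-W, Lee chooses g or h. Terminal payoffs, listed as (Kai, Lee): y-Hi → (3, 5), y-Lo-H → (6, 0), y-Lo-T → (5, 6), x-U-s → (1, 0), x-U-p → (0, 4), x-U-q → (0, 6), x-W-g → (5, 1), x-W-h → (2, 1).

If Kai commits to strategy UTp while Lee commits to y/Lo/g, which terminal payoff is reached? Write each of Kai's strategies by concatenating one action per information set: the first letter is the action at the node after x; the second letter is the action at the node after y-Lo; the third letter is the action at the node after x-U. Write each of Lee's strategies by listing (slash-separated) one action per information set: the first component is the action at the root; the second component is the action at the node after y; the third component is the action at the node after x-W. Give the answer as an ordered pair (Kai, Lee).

Trace the play path from the root:
  Lee plays y
  Lee plays Lo at [y]
  Kai plays T at [y-Lo]
→ terminal payoff (5, 6).
(Kai's choice at the node after x is never reached on this path, so it doesn't affect the outcome.)

(5, 6)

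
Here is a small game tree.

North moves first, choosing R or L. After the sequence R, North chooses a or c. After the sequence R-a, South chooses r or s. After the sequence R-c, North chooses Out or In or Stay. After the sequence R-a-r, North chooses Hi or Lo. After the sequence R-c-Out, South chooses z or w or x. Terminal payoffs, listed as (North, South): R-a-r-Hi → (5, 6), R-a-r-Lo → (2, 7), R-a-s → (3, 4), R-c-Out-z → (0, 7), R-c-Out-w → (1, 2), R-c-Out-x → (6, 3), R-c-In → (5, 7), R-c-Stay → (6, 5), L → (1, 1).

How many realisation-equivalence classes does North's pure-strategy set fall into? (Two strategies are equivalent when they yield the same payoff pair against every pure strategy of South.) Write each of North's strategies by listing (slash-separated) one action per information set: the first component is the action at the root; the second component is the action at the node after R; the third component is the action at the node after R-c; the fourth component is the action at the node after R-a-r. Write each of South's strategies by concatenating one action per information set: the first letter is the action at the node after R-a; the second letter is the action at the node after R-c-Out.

6

North has 24 pure strategies: R/a/Out/Hi, R/a/Out/Lo, R/a/In/Hi, R/a/In/Lo, R/a/Stay/Hi, R/a/Stay/Lo, R/c/Out/Hi, R/c/Out/Lo, R/c/In/Hi, R/c/In/Lo, R/c/Stay/Hi, R/c/Stay/Lo, L/a/Out/Hi, L/a/Out/Lo, L/a/In/Hi, L/a/In/Lo, L/a/Stay/Hi, L/a/Stay/Lo, L/c/Out/Hi, L/c/Out/Lo, L/c/In/Hi, L/c/In/Lo, L/c/Stay/Hi, L/c/Stay/Lo. Columns: rz, rw, rx, sz, sw, sx.
{R/a/Out/Hi, R/a/In/Hi, R/a/Stay/Hi} → row (5,6) (5,6) (5,6) (3,4) (3,4) (3,4)
{R/a/Out/Lo, R/a/In/Lo, R/a/Stay/Lo} → row (2,7) (2,7) (2,7) (3,4) (3,4) (3,4)
{R/c/Out/Hi, R/c/Out/Lo} → row (0,7) (1,2) (6,3) (0,7) (1,2) (6,3)
{R/c/In/Hi, R/c/In/Lo} → row (5,7) (5,7) (5,7) (5,7) (5,7) (5,7)
{R/c/Stay/Hi, R/c/Stay/Lo} → row (6,5) (6,5) (6,5) (6,5) (6,5) (6,5)
{L/a/Out/Hi, L/a/Out/Lo, L/a/In/Hi, L/a/In/Lo, L/a/Stay/Hi, L/a/Stay/Lo, L/c/Out/Hi, L/c/Out/Lo, L/c/In/Hi, L/c/In/Lo, L/c/Stay/Hi, L/c/Stay/Lo} → row (1,1) (1,1) (1,1) (1,1) (1,1) (1,1)
That's 6 distinct rows out of 24 strategies.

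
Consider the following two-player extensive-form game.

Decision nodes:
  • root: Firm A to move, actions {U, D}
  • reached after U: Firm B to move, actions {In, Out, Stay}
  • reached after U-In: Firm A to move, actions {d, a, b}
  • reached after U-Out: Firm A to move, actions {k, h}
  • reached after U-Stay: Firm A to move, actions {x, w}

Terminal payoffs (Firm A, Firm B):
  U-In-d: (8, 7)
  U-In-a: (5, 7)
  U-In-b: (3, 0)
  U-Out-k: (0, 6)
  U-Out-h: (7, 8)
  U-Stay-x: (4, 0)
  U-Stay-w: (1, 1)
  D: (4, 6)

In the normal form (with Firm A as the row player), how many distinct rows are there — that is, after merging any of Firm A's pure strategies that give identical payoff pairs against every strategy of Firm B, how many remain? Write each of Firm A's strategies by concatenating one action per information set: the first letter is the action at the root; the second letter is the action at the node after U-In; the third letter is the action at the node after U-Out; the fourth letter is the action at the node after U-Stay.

Firm A has 24 pure strategies: Udkx, Udkw, Udhx, Udhw, Uakx, Uakw, Uahx, Uahw, Ubkx, Ubkw, Ubhx, Ubhw, Ddkx, Ddkw, Ddhx, Ddhw, Dakx, Dakw, Dahx, Dahw, Dbkx, Dbkw, Dbhx, Dbhw. Columns: In, Out, Stay.
{Udkx} → row (8,7) (0,6) (4,0)
{Udkw} → row (8,7) (0,6) (1,1)
{Udhx} → row (8,7) (7,8) (4,0)
{Udhw} → row (8,7) (7,8) (1,1)
{Uakx} → row (5,7) (0,6) (4,0)
{Uakw} → row (5,7) (0,6) (1,1)
{Uahx} → row (5,7) (7,8) (4,0)
{Uahw} → row (5,7) (7,8) (1,1)
{Ubkx} → row (3,0) (0,6) (4,0)
{Ubkw} → row (3,0) (0,6) (1,1)
{Ubhx} → row (3,0) (7,8) (4,0)
{Ubhw} → row (3,0) (7,8) (1,1)
{Ddkx, Ddkw, Ddhx, Ddhw, Dakx, Dakw, Dahx, Dahw, Dbkx, Dbkw, Dbhx, Dbhw} → row (4,6) (4,6) (4,6)
That's 13 distinct rows out of 24 strategies.

13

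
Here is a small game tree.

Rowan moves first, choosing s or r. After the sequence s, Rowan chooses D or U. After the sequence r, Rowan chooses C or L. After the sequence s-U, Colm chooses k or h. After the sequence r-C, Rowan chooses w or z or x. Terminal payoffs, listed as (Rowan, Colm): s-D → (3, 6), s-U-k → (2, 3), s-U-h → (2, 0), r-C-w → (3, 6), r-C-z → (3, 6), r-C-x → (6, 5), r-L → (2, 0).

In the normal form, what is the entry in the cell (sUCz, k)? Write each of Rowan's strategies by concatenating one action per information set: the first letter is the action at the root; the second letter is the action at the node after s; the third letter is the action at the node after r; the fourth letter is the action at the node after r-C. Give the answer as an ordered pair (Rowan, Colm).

Trace the play path from the root:
  Rowan plays s
  Rowan plays U at [s]
  Colm plays k at [s-U]
→ terminal payoff (2, 3).
(Rowan's choice at the node after r is never reached on this path, so it doesn't affect the outcome.)

(2, 3)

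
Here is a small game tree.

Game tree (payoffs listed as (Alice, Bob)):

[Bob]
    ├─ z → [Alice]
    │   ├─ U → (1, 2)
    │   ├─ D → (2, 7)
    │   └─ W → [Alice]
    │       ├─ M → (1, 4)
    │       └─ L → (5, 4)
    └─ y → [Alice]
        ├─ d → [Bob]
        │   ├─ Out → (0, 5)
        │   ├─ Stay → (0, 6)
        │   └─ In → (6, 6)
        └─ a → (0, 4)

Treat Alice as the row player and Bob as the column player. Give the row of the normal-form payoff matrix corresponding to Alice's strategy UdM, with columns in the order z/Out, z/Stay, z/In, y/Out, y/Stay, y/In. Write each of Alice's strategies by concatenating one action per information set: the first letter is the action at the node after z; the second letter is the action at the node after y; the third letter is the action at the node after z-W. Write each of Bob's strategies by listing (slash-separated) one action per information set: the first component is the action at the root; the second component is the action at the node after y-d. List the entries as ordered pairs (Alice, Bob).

vs z/Out: Bob plays z → Alice plays U at [z] → (1, 2)
vs z/Stay: Bob plays z → Alice plays U at [z] → (1, 2)
vs z/In: Bob plays z → Alice plays U at [z] → (1, 2)
vs y/Out: Bob plays y → Alice plays d at [y] → Bob plays Out at [y-d] → (0, 5)
vs y/Stay: Bob plays y → Alice plays d at [y] → Bob plays Stay at [y-d] → (0, 6)
vs y/In: Bob plays y → Alice plays d at [y] → Bob plays In at [y-d] → (6, 6)

(1,2) (1,2) (1,2) (0,5) (0,6) (6,6)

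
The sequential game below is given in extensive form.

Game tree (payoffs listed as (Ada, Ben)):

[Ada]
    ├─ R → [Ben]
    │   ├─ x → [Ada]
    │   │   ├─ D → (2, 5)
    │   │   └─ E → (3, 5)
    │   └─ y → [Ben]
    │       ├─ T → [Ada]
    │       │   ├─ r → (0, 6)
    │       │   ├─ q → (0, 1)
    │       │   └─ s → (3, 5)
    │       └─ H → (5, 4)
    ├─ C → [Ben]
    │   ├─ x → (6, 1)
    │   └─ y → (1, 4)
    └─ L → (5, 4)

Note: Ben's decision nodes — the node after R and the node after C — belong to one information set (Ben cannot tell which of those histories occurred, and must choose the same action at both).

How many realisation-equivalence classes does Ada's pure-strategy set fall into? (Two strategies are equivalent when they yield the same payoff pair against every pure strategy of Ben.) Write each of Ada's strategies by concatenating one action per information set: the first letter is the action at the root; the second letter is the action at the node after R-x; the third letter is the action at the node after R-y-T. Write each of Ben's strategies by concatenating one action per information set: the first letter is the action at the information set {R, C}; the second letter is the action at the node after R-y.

8

Ada has 18 pure strategies: RDr, RDq, RDs, REr, REq, REs, CDr, CDq, CDs, CEr, CEq, CEs, LDr, LDq, LDs, LEr, LEq, LEs. Columns: xT, xH, yT, yH.
{RDr} → row (2,5) (2,5) (0,6) (5,4)
{RDq} → row (2,5) (2,5) (0,1) (5,4)
{RDs} → row (2,5) (2,5) (3,5) (5,4)
{REr} → row (3,5) (3,5) (0,6) (5,4)
{REq} → row (3,5) (3,5) (0,1) (5,4)
{REs} → row (3,5) (3,5) (3,5) (5,4)
{CDr, CDq, CDs, CEr, CEq, CEs} → row (6,1) (6,1) (1,4) (1,4)
{LDr, LDq, LDs, LEr, LEq, LEs} → row (5,4) (5,4) (5,4) (5,4)
That's 8 distinct rows out of 18 strategies.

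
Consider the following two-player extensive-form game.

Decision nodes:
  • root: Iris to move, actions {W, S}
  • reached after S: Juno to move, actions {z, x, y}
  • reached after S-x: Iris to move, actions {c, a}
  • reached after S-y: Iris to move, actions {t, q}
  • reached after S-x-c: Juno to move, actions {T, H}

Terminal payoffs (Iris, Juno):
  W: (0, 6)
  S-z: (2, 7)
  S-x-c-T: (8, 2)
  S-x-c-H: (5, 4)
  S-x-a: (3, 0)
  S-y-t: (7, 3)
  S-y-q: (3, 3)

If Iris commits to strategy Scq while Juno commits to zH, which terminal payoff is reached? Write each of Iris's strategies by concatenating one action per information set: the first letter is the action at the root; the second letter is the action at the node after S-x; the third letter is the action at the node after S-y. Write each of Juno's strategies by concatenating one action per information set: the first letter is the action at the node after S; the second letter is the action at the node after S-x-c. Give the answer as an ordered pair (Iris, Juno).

(2, 7)

Trace the play path from the root:
  Iris plays S
  Juno plays z at [S]
→ terminal payoff (2, 7).
(Iris's choice at the node after S-x is never reached on this path, so it doesn't affect the outcome.)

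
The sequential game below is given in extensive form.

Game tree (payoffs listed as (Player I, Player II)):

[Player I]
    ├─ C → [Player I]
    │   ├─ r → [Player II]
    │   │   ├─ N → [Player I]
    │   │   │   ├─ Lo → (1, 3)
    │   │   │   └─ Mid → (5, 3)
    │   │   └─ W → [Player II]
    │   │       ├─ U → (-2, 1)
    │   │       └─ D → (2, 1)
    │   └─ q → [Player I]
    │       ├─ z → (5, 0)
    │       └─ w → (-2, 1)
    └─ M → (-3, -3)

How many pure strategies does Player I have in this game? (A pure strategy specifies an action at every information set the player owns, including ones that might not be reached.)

Player I owns the root with actions {C, M} — two choices.
Player I owns the node after C with actions {r, q} — two choices.
Player I owns the node after C-q with actions {z, w} — two choices.
Player I owns the node after C-r-N with actions {Lo, Mid} — two choices.
A pure strategy fixes one action at each information set independently, so the count is the product 2 × 2 × 2 × 2 = 16.
(For reference, Player II has 4 pure strategies, giving a 16×4 normal-form matrix.)

16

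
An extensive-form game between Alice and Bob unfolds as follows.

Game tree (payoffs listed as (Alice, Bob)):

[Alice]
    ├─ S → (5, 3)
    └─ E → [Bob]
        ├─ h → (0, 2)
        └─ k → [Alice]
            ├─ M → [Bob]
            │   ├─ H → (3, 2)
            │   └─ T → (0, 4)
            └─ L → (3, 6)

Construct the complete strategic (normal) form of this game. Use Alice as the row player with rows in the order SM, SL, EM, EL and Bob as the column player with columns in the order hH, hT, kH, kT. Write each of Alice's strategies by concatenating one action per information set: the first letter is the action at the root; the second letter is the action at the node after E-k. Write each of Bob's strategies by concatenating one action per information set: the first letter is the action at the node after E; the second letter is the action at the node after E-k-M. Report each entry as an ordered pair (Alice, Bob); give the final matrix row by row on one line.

           hH       hT       kH       kT
  SM    (5,3)    (5,3)    (5,3)    (5,3)
  SL    (5,3)    (5,3)    (5,3)    (5,3)
  EM    (0,2)    (0,2)    (3,2)    (0,4)
  EL    (0,2)    (0,2)    (3,6)    (3,6)

SM: (5,3) (5,3) (5,3) (5,3) | SL: (5,3) (5,3) (5,3) (5,3) | EM: (0,2) (0,2) (3,2) (0,4) | EL: (0,2) (0,2) (3,6) (3,6)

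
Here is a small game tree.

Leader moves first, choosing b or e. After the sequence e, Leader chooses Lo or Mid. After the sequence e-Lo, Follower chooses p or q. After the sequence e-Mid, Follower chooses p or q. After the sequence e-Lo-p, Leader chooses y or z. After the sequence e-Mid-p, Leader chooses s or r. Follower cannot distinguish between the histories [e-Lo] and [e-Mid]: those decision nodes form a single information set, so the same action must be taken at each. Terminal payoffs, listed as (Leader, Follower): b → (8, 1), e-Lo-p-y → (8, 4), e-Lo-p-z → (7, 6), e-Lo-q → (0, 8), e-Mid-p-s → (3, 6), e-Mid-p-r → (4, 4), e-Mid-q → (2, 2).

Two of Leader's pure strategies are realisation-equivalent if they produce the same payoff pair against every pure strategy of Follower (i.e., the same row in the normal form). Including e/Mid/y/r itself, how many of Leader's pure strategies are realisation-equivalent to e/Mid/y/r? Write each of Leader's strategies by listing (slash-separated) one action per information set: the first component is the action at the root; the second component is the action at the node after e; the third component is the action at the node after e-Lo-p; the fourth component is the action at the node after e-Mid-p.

Row for e/Mid/y/r (columns p, q): (4,4) (2,2).
Under e/Mid/y/r, Leader's choice at the node after e-Lo-p can never be reached regardless of what Follower does, so varying those choices leaves every outcome unchanged.
Holding the reachable choices fixed and varying the unreachable one freely already gives 2 equivalent strategies.
No other strategy reproduces this row, so those 2 are the full class: e/Mid/y/r, e/Mid/z/r.

2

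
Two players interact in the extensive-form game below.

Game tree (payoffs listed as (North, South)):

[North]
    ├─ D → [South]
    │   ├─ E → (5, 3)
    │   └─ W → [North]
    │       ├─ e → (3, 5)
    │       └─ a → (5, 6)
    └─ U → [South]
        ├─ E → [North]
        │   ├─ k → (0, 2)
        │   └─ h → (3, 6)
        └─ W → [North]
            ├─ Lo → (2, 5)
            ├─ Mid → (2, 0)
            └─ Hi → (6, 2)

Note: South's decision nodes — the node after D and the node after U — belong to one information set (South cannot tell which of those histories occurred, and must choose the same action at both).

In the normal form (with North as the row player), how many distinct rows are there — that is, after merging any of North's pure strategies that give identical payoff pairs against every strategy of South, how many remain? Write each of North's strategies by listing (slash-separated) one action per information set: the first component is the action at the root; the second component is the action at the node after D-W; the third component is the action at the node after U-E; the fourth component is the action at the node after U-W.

8

North has 24 pure strategies: D/e/k/Lo, D/e/k/Mid, D/e/k/Hi, D/e/h/Lo, D/e/h/Mid, D/e/h/Hi, D/a/k/Lo, D/a/k/Mid, D/a/k/Hi, D/a/h/Lo, D/a/h/Mid, D/a/h/Hi, U/e/k/Lo, U/e/k/Mid, U/e/k/Hi, U/e/h/Lo, U/e/h/Mid, U/e/h/Hi, U/a/k/Lo, U/a/k/Mid, U/a/k/Hi, U/a/h/Lo, U/a/h/Mid, U/a/h/Hi. Columns: E, W.
{D/e/k/Lo, D/e/k/Mid, D/e/k/Hi, D/e/h/Lo, D/e/h/Mid, D/e/h/Hi} → row (5,3) (3,5)
{D/a/k/Lo, D/a/k/Mid, D/a/k/Hi, D/a/h/Lo, D/a/h/Mid, D/a/h/Hi} → row (5,3) (5,6)
{U/e/k/Lo, U/a/k/Lo} → row (0,2) (2,5)
{U/e/k/Mid, U/a/k/Mid} → row (0,2) (2,0)
{U/e/k/Hi, U/a/k/Hi} → row (0,2) (6,2)
{U/e/h/Lo, U/a/h/Lo} → row (3,6) (2,5)
{U/e/h/Mid, U/a/h/Mid} → row (3,6) (2,0)
{U/e/h/Hi, U/a/h/Hi} → row (3,6) (6,2)
That's 8 distinct rows out of 24 strategies.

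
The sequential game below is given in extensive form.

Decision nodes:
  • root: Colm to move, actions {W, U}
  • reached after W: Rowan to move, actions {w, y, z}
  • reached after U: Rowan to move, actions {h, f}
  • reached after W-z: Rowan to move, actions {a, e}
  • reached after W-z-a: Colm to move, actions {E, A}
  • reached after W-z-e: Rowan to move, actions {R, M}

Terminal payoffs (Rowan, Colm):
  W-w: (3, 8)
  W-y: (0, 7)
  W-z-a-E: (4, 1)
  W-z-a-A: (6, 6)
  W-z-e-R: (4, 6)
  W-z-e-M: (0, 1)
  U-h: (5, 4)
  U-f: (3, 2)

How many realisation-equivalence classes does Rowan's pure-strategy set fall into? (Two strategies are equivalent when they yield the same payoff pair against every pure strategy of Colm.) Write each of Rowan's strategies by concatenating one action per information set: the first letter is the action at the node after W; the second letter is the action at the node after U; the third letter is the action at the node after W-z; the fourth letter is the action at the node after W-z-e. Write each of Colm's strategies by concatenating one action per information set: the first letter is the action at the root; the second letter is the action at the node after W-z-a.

Rowan has 24 pure strategies: whaR, whaM, wheR, wheM, wfaR, wfaM, wfeR, wfeM, yhaR, yhaM, yheR, yheM, yfaR, yfaM, yfeR, yfeM, zhaR, zhaM, zheR, zheM, zfaR, zfaM, zfeR, zfeM. Columns: WE, WA, UE, UA.
{whaR, whaM, wheR, wheM} → row (3,8) (3,8) (5,4) (5,4)
{wfaR, wfaM, wfeR, wfeM} → row (3,8) (3,8) (3,2) (3,2)
{yhaR, yhaM, yheR, yheM} → row (0,7) (0,7) (5,4) (5,4)
{yfaR, yfaM, yfeR, yfeM} → row (0,7) (0,7) (3,2) (3,2)
{zhaR, zhaM} → row (4,1) (6,6) (5,4) (5,4)
{zheR} → row (4,6) (4,6) (5,4) (5,4)
{zheM} → row (0,1) (0,1) (5,4) (5,4)
{zfaR, zfaM} → row (4,1) (6,6) (3,2) (3,2)
{zfeR} → row (4,6) (4,6) (3,2) (3,2)
{zfeM} → row (0,1) (0,1) (3,2) (3,2)
That's 10 distinct rows out of 24 strategies.

10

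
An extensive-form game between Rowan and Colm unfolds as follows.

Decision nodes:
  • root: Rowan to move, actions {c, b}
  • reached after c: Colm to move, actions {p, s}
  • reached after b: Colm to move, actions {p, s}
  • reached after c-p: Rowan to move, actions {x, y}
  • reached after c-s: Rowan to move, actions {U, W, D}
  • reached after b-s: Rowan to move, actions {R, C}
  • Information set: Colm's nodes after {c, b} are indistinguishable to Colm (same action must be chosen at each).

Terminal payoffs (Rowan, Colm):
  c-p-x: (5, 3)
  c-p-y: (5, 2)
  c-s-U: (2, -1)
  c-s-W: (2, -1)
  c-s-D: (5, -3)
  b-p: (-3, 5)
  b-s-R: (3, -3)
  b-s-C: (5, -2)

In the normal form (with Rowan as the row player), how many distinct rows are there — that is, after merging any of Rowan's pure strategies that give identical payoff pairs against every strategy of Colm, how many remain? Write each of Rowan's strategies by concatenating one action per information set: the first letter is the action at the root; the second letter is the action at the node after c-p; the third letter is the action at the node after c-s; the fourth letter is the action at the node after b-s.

6

Rowan has 24 pure strategies: cxUR, cxUC, cxWR, cxWC, cxDR, cxDC, cyUR, cyUC, cyWR, cyWC, cyDR, cyDC, bxUR, bxUC, bxWR, bxWC, bxDR, bxDC, byUR, byUC, byWR, byWC, byDR, byDC. Columns: p, s.
{cxUR, cxUC, cxWR, cxWC} → row (5,3) (2,-1)
{cxDR, cxDC} → row (5,3) (5,-3)
{cyUR, cyUC, cyWR, cyWC} → row (5,2) (2,-1)
{cyDR, cyDC} → row (5,2) (5,-3)
{bxUR, bxWR, bxDR, byUR, byWR, byDR} → row (-3,5) (3,-3)
{bxUC, bxWC, bxDC, byUC, byWC, byDC} → row (-3,5) (5,-2)
That's 6 distinct rows out of 24 strategies.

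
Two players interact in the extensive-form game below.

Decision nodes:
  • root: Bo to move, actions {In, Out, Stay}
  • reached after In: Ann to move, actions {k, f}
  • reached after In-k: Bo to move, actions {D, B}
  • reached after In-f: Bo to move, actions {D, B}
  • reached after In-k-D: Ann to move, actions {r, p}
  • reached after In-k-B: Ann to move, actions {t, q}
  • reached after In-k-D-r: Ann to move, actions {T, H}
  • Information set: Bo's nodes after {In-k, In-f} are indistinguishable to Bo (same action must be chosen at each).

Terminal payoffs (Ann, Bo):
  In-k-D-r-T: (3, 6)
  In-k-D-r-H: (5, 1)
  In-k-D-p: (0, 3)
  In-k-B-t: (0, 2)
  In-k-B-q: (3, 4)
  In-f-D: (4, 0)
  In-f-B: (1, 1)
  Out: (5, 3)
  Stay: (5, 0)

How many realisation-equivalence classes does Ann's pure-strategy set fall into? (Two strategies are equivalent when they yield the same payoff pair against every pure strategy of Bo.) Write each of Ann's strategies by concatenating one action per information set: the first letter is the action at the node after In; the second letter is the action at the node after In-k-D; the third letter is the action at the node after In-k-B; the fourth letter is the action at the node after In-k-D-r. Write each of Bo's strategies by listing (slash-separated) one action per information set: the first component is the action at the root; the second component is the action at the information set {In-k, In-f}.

Ann has 16 pure strategies: krtT, krtH, krqT, krqH, kptT, kptH, kpqT, kpqH, frtT, frtH, frqT, frqH, fptT, fptH, fpqT, fpqH. Columns: In/D, In/B, Out/D, Out/B, Stay/D, Stay/B.
{krtT} → row (3,6) (0,2) (5,3) (5,3) (5,0) (5,0)
{krtH} → row (5,1) (0,2) (5,3) (5,3) (5,0) (5,0)
{krqT} → row (3,6) (3,4) (5,3) (5,3) (5,0) (5,0)
{krqH} → row (5,1) (3,4) (5,3) (5,3) (5,0) (5,0)
{kptT, kptH} → row (0,3) (0,2) (5,3) (5,3) (5,0) (5,0)
{kpqT, kpqH} → row (0,3) (3,4) (5,3) (5,3) (5,0) (5,0)
{frtT, frtH, frqT, frqH, fptT, fptH, fpqT, fpqH} → row (4,0) (1,1) (5,3) (5,3) (5,0) (5,0)
That's 7 distinct rows out of 16 strategies.

7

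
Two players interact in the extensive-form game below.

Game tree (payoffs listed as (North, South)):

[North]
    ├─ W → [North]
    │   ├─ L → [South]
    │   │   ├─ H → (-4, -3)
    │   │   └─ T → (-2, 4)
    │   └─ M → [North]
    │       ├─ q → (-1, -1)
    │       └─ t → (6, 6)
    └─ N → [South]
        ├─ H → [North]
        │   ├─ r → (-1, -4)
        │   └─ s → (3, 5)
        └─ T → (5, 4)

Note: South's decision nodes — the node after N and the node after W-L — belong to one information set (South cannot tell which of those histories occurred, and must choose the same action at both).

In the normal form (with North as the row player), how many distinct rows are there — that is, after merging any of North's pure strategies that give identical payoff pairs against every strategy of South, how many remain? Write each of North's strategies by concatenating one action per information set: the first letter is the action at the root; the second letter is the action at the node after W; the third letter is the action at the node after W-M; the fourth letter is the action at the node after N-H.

5

North has 16 pure strategies: WLqr, WLqs, WLtr, WLts, WMqr, WMqs, WMtr, WMts, NLqr, NLqs, NLtr, NLts, NMqr, NMqs, NMtr, NMts. Columns: H, T.
{WLqr, WLqs, WLtr, WLts} → row (-4,-3) (-2,4)
{WMqr, WMqs} → row (-1,-1) (-1,-1)
{WMtr, WMts} → row (6,6) (6,6)
{NLqr, NLtr, NMqr, NMtr} → row (-1,-4) (5,4)
{NLqs, NLts, NMqs, NMts} → row (3,5) (5,4)
That's 5 distinct rows out of 16 strategies.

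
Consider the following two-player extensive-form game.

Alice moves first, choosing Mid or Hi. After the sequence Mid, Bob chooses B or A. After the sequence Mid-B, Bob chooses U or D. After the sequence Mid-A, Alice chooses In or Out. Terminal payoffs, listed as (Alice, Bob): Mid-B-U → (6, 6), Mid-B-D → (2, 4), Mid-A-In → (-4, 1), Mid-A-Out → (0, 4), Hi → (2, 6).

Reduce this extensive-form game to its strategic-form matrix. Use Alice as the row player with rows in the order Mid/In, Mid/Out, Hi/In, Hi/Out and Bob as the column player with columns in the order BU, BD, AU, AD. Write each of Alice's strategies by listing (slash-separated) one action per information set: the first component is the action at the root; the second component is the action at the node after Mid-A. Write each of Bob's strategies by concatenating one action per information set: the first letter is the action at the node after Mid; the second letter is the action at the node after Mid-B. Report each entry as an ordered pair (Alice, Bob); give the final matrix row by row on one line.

Mid/In: (6,6) (2,4) (-4,1) (-4,1) | Mid/Out: (6,6) (2,4) (0,4) (0,4) | Hi/In: (2,6) (2,6) (2,6) (2,6) | Hi/Out: (2,6) (2,6) (2,6) (2,6)

Row Mid/In: BU→(6,6), BD→(2,4), AU→(-4,1), AD→(-4,1)
Row Mid/Out: BU→(6,6), BD→(2,4), AU→(0,4), AD→(0,4)
Row Hi/In: BU→(2,6), BD→(2,6), AU→(2,6), AD→(2,6)
Row Hi/Out: BU→(2,6), BD→(2,6), AU→(2,6), AD→(2,6)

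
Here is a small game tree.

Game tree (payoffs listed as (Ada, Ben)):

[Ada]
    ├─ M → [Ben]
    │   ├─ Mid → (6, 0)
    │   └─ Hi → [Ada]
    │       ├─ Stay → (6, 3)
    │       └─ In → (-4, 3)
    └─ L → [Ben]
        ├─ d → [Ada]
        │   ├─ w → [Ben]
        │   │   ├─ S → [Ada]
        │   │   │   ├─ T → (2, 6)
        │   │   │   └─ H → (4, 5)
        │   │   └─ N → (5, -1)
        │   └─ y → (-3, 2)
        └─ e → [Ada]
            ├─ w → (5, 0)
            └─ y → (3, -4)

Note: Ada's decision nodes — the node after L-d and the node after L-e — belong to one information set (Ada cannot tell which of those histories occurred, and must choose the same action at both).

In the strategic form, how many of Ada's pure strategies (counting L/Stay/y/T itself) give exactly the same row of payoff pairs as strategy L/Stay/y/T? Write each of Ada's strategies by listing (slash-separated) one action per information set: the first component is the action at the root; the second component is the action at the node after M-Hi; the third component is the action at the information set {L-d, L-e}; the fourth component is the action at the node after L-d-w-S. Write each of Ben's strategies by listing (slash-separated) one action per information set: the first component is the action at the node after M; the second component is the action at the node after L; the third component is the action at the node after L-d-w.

Row for L/Stay/y/T (columns Mid/d/S, Mid/d/N, Mid/e/S, Mid/e/N, Hi/d/S, Hi/d/N, Hi/e/S, Hi/e/N): (-3,2) (-3,2) (3,-4) (3,-4) (-3,2) (-3,2) (3,-4) (3,-4).
Under L/Stay/y/T, Ada's choice at the node after M-Hi and at the node after L-d-w-S can never be reached regardless of what Ben does, so varying those choices leaves every outcome unchanged.
Holding the reachable choices fixed and varying the unreachable ones freely already gives 2 × 2 = 4 equivalent strategies.
No other strategy reproduces this row, so those 4 are the full class: L/Stay/y/T, L/Stay/y/H, L/In/y/T, L/In/y/H.

4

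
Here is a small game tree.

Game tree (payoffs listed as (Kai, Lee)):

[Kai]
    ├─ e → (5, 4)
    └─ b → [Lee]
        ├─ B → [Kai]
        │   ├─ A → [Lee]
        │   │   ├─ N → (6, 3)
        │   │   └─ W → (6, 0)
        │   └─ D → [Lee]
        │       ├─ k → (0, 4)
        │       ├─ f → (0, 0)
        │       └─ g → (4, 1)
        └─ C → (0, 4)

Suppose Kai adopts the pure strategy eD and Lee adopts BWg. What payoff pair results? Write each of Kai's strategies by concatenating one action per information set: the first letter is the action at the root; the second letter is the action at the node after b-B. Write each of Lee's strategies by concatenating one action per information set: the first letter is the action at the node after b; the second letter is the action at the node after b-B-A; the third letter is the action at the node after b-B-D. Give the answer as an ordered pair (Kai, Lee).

Trace the play path from the root:
  Kai plays e
→ terminal payoff (5, 4).
(Kai's choice at the node after b-B is never reached on this path, so it doesn't affect the outcome.)

(5, 4)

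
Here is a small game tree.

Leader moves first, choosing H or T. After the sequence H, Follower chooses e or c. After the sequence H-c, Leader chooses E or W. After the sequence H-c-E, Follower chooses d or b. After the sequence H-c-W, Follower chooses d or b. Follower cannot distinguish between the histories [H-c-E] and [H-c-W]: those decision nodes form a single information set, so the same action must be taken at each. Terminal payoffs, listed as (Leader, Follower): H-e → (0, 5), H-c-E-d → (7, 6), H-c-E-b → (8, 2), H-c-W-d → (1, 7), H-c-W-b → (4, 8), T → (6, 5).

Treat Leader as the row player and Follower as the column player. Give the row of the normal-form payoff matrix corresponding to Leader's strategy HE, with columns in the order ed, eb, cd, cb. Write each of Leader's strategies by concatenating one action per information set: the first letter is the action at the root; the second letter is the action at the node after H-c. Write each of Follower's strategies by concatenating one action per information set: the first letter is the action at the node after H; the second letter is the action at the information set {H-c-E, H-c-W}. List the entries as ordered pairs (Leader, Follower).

(0,5) (0,5) (7,6) (8,2)

vs ed: Leader plays H → Follower plays e at [H] → (0, 5)
vs eb: Leader plays H → Follower plays e at [H] → (0, 5)
vs cd: Leader plays H → Follower plays c at [H] → Leader plays E at [H-c] → Follower plays d at [H-c-E] → (7, 6)
vs cb: Leader plays H → Follower plays c at [H] → Leader plays E at [H-c] → Follower plays b at [H-c-E] → (8, 2)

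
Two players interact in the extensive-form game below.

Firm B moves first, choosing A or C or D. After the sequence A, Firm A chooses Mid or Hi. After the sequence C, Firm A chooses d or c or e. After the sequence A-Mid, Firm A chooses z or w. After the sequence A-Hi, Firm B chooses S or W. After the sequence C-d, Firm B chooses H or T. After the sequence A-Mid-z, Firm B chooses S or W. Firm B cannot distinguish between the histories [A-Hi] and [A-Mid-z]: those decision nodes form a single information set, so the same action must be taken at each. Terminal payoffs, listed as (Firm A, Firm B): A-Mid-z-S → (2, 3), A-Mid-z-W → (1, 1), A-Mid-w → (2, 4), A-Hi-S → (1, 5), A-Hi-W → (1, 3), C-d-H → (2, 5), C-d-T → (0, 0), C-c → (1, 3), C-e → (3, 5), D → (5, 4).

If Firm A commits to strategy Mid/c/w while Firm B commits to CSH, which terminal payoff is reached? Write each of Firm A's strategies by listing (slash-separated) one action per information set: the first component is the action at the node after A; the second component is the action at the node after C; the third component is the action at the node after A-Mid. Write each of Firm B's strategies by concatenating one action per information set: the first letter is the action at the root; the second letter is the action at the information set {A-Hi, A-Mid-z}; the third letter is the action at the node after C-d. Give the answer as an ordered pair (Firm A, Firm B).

(1, 3)

Trace the play path from the root:
  Firm B plays C
  Firm A plays c at [C]
→ terminal payoff (1, 3).
(Firm A's choice at the node after A is never reached on this path, so it doesn't affect the outcome.)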